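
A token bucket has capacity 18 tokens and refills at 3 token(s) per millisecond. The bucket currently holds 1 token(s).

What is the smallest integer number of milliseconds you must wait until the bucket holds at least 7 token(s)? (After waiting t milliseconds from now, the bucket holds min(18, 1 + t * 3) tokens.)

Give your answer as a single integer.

Answer: 2

Derivation:
Need 1 + t * 3 >= 7, so t >= 6/3.
Smallest integer t = ceil(6/3) = 2.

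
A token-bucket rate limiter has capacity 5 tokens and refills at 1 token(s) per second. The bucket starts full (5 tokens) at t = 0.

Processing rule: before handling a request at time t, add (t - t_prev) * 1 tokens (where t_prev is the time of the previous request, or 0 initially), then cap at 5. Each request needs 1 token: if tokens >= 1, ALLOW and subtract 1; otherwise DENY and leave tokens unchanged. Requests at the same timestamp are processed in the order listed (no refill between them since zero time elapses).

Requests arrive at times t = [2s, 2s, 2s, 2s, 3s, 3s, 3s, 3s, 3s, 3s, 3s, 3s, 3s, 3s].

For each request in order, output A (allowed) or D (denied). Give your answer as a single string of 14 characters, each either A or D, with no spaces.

Simulating step by step:
  req#1 t=2s: ALLOW
  req#2 t=2s: ALLOW
  req#3 t=2s: ALLOW
  req#4 t=2s: ALLOW
  req#5 t=3s: ALLOW
  req#6 t=3s: ALLOW
  req#7 t=3s: DENY
  req#8 t=3s: DENY
  req#9 t=3s: DENY
  req#10 t=3s: DENY
  req#11 t=3s: DENY
  req#12 t=3s: DENY
  req#13 t=3s: DENY
  req#14 t=3s: DENY

Answer: AAAAAADDDDDDDD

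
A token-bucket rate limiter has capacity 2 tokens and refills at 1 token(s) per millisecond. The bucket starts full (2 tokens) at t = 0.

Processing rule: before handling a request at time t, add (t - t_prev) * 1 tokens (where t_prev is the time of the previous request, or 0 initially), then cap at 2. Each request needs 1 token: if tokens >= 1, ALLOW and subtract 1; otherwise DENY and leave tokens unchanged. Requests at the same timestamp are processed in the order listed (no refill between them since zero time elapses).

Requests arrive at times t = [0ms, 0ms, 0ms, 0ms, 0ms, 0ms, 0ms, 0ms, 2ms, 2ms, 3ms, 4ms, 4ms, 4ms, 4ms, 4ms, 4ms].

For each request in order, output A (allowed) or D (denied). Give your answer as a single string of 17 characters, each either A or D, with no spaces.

Answer: AADDDDDDAAAADDDDD

Derivation:
Simulating step by step:
  req#1 t=0ms: ALLOW
  req#2 t=0ms: ALLOW
  req#3 t=0ms: DENY
  req#4 t=0ms: DENY
  req#5 t=0ms: DENY
  req#6 t=0ms: DENY
  req#7 t=0ms: DENY
  req#8 t=0ms: DENY
  req#9 t=2ms: ALLOW
  req#10 t=2ms: ALLOW
  req#11 t=3ms: ALLOW
  req#12 t=4ms: ALLOW
  req#13 t=4ms: DENY
  req#14 t=4ms: DENY
  req#15 t=4ms: DENY
  req#16 t=4ms: DENY
  req#17 t=4ms: DENY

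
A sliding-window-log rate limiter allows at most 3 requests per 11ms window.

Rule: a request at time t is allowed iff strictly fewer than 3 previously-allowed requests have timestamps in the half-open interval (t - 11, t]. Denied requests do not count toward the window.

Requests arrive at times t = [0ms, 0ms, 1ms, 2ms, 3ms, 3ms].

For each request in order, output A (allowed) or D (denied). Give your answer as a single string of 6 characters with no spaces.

Answer: AAADDD

Derivation:
Tracking allowed requests in the window:
  req#1 t=0ms: ALLOW
  req#2 t=0ms: ALLOW
  req#3 t=1ms: ALLOW
  req#4 t=2ms: DENY
  req#5 t=3ms: DENY
  req#6 t=3ms: DENY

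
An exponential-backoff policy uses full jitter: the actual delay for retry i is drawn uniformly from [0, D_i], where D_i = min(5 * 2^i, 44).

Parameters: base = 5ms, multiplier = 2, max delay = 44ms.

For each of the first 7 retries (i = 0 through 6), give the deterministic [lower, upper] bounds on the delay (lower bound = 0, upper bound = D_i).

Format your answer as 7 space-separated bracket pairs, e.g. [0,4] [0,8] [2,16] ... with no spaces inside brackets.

Computing bounds per retry:
  i=0: D_i=min(5*2^0,44)=5, bounds=[0,5]
  i=1: D_i=min(5*2^1,44)=10, bounds=[0,10]
  i=2: D_i=min(5*2^2,44)=20, bounds=[0,20]
  i=3: D_i=min(5*2^3,44)=40, bounds=[0,40]
  i=4: D_i=min(5*2^4,44)=44, bounds=[0,44]
  i=5: D_i=min(5*2^5,44)=44, bounds=[0,44]
  i=6: D_i=min(5*2^6,44)=44, bounds=[0,44]

Answer: [0,5] [0,10] [0,20] [0,40] [0,44] [0,44] [0,44]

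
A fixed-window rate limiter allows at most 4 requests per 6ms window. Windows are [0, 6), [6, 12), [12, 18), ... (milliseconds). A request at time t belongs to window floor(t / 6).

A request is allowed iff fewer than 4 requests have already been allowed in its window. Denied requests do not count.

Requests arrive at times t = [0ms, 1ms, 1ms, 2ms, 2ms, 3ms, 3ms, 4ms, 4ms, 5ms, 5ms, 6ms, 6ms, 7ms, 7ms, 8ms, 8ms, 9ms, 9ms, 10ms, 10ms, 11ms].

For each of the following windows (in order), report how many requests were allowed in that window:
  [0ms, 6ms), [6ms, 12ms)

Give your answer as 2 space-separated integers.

Answer: 4 4

Derivation:
Processing requests:
  req#1 t=0ms (window 0): ALLOW
  req#2 t=1ms (window 0): ALLOW
  req#3 t=1ms (window 0): ALLOW
  req#4 t=2ms (window 0): ALLOW
  req#5 t=2ms (window 0): DENY
  req#6 t=3ms (window 0): DENY
  req#7 t=3ms (window 0): DENY
  req#8 t=4ms (window 0): DENY
  req#9 t=4ms (window 0): DENY
  req#10 t=5ms (window 0): DENY
  req#11 t=5ms (window 0): DENY
  req#12 t=6ms (window 1): ALLOW
  req#13 t=6ms (window 1): ALLOW
  req#14 t=7ms (window 1): ALLOW
  req#15 t=7ms (window 1): ALLOW
  req#16 t=8ms (window 1): DENY
  req#17 t=8ms (window 1): DENY
  req#18 t=9ms (window 1): DENY
  req#19 t=9ms (window 1): DENY
  req#20 t=10ms (window 1): DENY
  req#21 t=10ms (window 1): DENY
  req#22 t=11ms (window 1): DENY

Allowed counts by window: 4 4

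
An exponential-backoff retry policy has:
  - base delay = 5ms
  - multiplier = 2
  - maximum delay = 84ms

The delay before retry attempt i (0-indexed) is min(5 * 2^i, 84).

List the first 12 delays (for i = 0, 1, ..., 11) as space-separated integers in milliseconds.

Computing each delay:
  i=0: min(5*2^0, 84) = 5
  i=1: min(5*2^1, 84) = 10
  i=2: min(5*2^2, 84) = 20
  i=3: min(5*2^3, 84) = 40
  i=4: min(5*2^4, 84) = 80
  i=5: min(5*2^5, 84) = 84
  i=6: min(5*2^6, 84) = 84
  i=7: min(5*2^7, 84) = 84
  i=8: min(5*2^8, 84) = 84
  i=9: min(5*2^9, 84) = 84
  i=10: min(5*2^10, 84) = 84
  i=11: min(5*2^11, 84) = 84

Answer: 5 10 20 40 80 84 84 84 84 84 84 84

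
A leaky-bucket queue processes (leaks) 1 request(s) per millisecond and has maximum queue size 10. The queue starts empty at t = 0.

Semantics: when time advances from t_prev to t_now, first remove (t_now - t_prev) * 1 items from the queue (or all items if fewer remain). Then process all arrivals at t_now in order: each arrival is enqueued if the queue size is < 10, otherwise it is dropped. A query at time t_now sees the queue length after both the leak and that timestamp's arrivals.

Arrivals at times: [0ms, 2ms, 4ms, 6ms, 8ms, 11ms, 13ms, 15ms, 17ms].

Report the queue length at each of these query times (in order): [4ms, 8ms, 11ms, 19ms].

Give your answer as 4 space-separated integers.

Answer: 1 1 1 0

Derivation:
Queue lengths at query times:
  query t=4ms: backlog = 1
  query t=8ms: backlog = 1
  query t=11ms: backlog = 1
  query t=19ms: backlog = 0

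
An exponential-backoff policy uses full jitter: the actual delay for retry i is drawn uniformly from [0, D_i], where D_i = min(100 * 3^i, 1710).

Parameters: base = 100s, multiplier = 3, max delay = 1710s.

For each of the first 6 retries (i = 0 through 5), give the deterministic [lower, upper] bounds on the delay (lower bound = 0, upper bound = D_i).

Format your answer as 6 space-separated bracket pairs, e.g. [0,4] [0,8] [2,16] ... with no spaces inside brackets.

Answer: [0,100] [0,300] [0,900] [0,1710] [0,1710] [0,1710]

Derivation:
Computing bounds per retry:
  i=0: D_i=min(100*3^0,1710)=100, bounds=[0,100]
  i=1: D_i=min(100*3^1,1710)=300, bounds=[0,300]
  i=2: D_i=min(100*3^2,1710)=900, bounds=[0,900]
  i=3: D_i=min(100*3^3,1710)=1710, bounds=[0,1710]
  i=4: D_i=min(100*3^4,1710)=1710, bounds=[0,1710]
  i=5: D_i=min(100*3^5,1710)=1710, bounds=[0,1710]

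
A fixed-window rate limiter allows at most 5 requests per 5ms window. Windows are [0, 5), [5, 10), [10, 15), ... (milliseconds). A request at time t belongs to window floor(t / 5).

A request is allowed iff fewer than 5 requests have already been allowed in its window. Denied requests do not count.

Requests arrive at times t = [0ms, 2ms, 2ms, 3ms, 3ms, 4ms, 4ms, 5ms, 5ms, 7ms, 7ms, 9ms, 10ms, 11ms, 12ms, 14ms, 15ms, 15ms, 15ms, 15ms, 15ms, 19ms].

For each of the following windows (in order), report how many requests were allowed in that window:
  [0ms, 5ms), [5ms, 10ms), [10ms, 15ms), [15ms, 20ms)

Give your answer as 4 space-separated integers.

Answer: 5 5 4 5

Derivation:
Processing requests:
  req#1 t=0ms (window 0): ALLOW
  req#2 t=2ms (window 0): ALLOW
  req#3 t=2ms (window 0): ALLOW
  req#4 t=3ms (window 0): ALLOW
  req#5 t=3ms (window 0): ALLOW
  req#6 t=4ms (window 0): DENY
  req#7 t=4ms (window 0): DENY
  req#8 t=5ms (window 1): ALLOW
  req#9 t=5ms (window 1): ALLOW
  req#10 t=7ms (window 1): ALLOW
  req#11 t=7ms (window 1): ALLOW
  req#12 t=9ms (window 1): ALLOW
  req#13 t=10ms (window 2): ALLOW
  req#14 t=11ms (window 2): ALLOW
  req#15 t=12ms (window 2): ALLOW
  req#16 t=14ms (window 2): ALLOW
  req#17 t=15ms (window 3): ALLOW
  req#18 t=15ms (window 3): ALLOW
  req#19 t=15ms (window 3): ALLOW
  req#20 t=15ms (window 3): ALLOW
  req#21 t=15ms (window 3): ALLOW
  req#22 t=19ms (window 3): DENY

Allowed counts by window: 5 5 4 5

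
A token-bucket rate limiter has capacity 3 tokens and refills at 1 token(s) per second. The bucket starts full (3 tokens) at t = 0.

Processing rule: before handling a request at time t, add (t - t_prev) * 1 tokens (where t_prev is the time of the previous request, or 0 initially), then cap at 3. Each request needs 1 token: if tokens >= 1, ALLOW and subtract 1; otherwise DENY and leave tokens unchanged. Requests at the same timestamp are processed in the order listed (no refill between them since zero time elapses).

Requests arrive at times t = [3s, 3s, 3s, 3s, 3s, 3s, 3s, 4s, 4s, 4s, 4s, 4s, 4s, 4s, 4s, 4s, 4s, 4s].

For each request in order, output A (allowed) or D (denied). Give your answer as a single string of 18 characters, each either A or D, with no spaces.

Simulating step by step:
  req#1 t=3s: ALLOW
  req#2 t=3s: ALLOW
  req#3 t=3s: ALLOW
  req#4 t=3s: DENY
  req#5 t=3s: DENY
  req#6 t=3s: DENY
  req#7 t=3s: DENY
  req#8 t=4s: ALLOW
  req#9 t=4s: DENY
  req#10 t=4s: DENY
  req#11 t=4s: DENY
  req#12 t=4s: DENY
  req#13 t=4s: DENY
  req#14 t=4s: DENY
  req#15 t=4s: DENY
  req#16 t=4s: DENY
  req#17 t=4s: DENY
  req#18 t=4s: DENY

Answer: AAADDDDADDDDDDDDDD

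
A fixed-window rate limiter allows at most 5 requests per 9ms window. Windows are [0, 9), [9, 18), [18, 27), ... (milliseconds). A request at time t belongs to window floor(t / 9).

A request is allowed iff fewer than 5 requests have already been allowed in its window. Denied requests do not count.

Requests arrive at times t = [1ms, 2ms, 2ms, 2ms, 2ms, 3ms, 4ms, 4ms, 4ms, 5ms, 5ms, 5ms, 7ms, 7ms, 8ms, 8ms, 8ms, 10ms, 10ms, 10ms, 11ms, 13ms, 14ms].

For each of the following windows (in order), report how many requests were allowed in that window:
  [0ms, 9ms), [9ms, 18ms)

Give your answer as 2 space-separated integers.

Answer: 5 5

Derivation:
Processing requests:
  req#1 t=1ms (window 0): ALLOW
  req#2 t=2ms (window 0): ALLOW
  req#3 t=2ms (window 0): ALLOW
  req#4 t=2ms (window 0): ALLOW
  req#5 t=2ms (window 0): ALLOW
  req#6 t=3ms (window 0): DENY
  req#7 t=4ms (window 0): DENY
  req#8 t=4ms (window 0): DENY
  req#9 t=4ms (window 0): DENY
  req#10 t=5ms (window 0): DENY
  req#11 t=5ms (window 0): DENY
  req#12 t=5ms (window 0): DENY
  req#13 t=7ms (window 0): DENY
  req#14 t=7ms (window 0): DENY
  req#15 t=8ms (window 0): DENY
  req#16 t=8ms (window 0): DENY
  req#17 t=8ms (window 0): DENY
  req#18 t=10ms (window 1): ALLOW
  req#19 t=10ms (window 1): ALLOW
  req#20 t=10ms (window 1): ALLOW
  req#21 t=11ms (window 1): ALLOW
  req#22 t=13ms (window 1): ALLOW
  req#23 t=14ms (window 1): DENY

Allowed counts by window: 5 5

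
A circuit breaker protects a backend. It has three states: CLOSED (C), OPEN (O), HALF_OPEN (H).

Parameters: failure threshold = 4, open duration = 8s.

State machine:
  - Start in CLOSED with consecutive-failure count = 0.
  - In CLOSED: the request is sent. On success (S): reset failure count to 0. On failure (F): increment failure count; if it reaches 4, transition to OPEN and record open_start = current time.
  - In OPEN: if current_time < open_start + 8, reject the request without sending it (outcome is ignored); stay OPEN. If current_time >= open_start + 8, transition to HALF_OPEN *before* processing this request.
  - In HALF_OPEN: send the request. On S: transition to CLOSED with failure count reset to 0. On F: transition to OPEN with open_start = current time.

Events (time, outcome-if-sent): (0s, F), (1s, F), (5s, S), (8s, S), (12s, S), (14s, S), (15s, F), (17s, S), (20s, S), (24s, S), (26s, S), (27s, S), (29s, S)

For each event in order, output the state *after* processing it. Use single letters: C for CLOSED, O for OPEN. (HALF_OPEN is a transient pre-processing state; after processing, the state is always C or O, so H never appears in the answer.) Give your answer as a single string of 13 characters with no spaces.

Answer: CCCCCCCCCCCCC

Derivation:
State after each event:
  event#1 t=0s outcome=F: state=CLOSED
  event#2 t=1s outcome=F: state=CLOSED
  event#3 t=5s outcome=S: state=CLOSED
  event#4 t=8s outcome=S: state=CLOSED
  event#5 t=12s outcome=S: state=CLOSED
  event#6 t=14s outcome=S: state=CLOSED
  event#7 t=15s outcome=F: state=CLOSED
  event#8 t=17s outcome=S: state=CLOSED
  event#9 t=20s outcome=S: state=CLOSED
  event#10 t=24s outcome=S: state=CLOSED
  event#11 t=26s outcome=S: state=CLOSED
  event#12 t=27s outcome=S: state=CLOSED
  event#13 t=29s outcome=S: state=CLOSED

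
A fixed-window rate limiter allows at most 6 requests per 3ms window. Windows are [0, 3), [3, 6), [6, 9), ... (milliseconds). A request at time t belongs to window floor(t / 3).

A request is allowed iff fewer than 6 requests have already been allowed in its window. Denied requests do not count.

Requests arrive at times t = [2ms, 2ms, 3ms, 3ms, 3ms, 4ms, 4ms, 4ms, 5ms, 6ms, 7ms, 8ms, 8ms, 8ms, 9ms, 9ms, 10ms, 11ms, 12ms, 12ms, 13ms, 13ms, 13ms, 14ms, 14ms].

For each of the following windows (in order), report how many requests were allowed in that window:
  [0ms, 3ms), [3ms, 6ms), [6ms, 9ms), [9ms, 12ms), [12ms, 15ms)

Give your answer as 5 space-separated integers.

Answer: 2 6 5 4 6

Derivation:
Processing requests:
  req#1 t=2ms (window 0): ALLOW
  req#2 t=2ms (window 0): ALLOW
  req#3 t=3ms (window 1): ALLOW
  req#4 t=3ms (window 1): ALLOW
  req#5 t=3ms (window 1): ALLOW
  req#6 t=4ms (window 1): ALLOW
  req#7 t=4ms (window 1): ALLOW
  req#8 t=4ms (window 1): ALLOW
  req#9 t=5ms (window 1): DENY
  req#10 t=6ms (window 2): ALLOW
  req#11 t=7ms (window 2): ALLOW
  req#12 t=8ms (window 2): ALLOW
  req#13 t=8ms (window 2): ALLOW
  req#14 t=8ms (window 2): ALLOW
  req#15 t=9ms (window 3): ALLOW
  req#16 t=9ms (window 3): ALLOW
  req#17 t=10ms (window 3): ALLOW
  req#18 t=11ms (window 3): ALLOW
  req#19 t=12ms (window 4): ALLOW
  req#20 t=12ms (window 4): ALLOW
  req#21 t=13ms (window 4): ALLOW
  req#22 t=13ms (window 4): ALLOW
  req#23 t=13ms (window 4): ALLOW
  req#24 t=14ms (window 4): ALLOW
  req#25 t=14ms (window 4): DENY

Allowed counts by window: 2 6 5 4 6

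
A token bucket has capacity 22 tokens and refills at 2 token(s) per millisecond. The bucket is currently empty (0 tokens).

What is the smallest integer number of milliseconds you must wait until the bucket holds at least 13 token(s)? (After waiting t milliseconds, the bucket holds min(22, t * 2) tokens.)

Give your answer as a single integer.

Need t * 2 >= 13, so t >= 13/2.
Smallest integer t = ceil(13/2) = 7.

Answer: 7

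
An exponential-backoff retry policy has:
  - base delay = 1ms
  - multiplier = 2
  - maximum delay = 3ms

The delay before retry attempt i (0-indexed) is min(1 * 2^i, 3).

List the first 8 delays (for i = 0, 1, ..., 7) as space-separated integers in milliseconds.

Answer: 1 2 3 3 3 3 3 3

Derivation:
Computing each delay:
  i=0: min(1*2^0, 3) = 1
  i=1: min(1*2^1, 3) = 2
  i=2: min(1*2^2, 3) = 3
  i=3: min(1*2^3, 3) = 3
  i=4: min(1*2^4, 3) = 3
  i=5: min(1*2^5, 3) = 3
  i=6: min(1*2^6, 3) = 3
  i=7: min(1*2^7, 3) = 3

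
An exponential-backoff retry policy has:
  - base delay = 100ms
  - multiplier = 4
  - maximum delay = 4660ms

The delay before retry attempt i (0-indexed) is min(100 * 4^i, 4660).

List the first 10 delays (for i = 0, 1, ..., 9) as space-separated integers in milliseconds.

Answer: 100 400 1600 4660 4660 4660 4660 4660 4660 4660

Derivation:
Computing each delay:
  i=0: min(100*4^0, 4660) = 100
  i=1: min(100*4^1, 4660) = 400
  i=2: min(100*4^2, 4660) = 1600
  i=3: min(100*4^3, 4660) = 4660
  i=4: min(100*4^4, 4660) = 4660
  i=5: min(100*4^5, 4660) = 4660
  i=6: min(100*4^6, 4660) = 4660
  i=7: min(100*4^7, 4660) = 4660
  i=8: min(100*4^8, 4660) = 4660
  i=9: min(100*4^9, 4660) = 4660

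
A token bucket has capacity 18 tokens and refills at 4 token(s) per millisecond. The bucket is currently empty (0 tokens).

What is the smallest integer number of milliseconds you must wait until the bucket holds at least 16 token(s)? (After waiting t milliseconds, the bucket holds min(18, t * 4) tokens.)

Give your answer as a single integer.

Need t * 4 >= 16, so t >= 16/4.
Smallest integer t = ceil(16/4) = 4.

Answer: 4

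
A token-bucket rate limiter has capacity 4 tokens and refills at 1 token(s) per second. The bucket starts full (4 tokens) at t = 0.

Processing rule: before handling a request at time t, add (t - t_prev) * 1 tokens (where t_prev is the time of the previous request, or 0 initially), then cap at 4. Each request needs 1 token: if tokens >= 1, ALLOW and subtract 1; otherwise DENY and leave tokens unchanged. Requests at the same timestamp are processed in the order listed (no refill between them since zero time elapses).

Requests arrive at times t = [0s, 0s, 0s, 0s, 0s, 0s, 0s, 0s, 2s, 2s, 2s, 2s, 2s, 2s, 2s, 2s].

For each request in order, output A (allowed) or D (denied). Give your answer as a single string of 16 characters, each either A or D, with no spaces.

Answer: AAAADDDDAADDDDDD

Derivation:
Simulating step by step:
  req#1 t=0s: ALLOW
  req#2 t=0s: ALLOW
  req#3 t=0s: ALLOW
  req#4 t=0s: ALLOW
  req#5 t=0s: DENY
  req#6 t=0s: DENY
  req#7 t=0s: DENY
  req#8 t=0s: DENY
  req#9 t=2s: ALLOW
  req#10 t=2s: ALLOW
  req#11 t=2s: DENY
  req#12 t=2s: DENY
  req#13 t=2s: DENY
  req#14 t=2s: DENY
  req#15 t=2s: DENY
  req#16 t=2s: DENY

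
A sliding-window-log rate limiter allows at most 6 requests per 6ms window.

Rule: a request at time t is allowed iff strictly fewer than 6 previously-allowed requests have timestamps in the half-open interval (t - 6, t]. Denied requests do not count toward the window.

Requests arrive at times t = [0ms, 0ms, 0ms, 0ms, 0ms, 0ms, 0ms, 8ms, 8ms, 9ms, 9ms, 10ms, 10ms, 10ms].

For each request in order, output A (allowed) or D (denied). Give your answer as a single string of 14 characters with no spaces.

Answer: AAAAAADAAAAAAD

Derivation:
Tracking allowed requests in the window:
  req#1 t=0ms: ALLOW
  req#2 t=0ms: ALLOW
  req#3 t=0ms: ALLOW
  req#4 t=0ms: ALLOW
  req#5 t=0ms: ALLOW
  req#6 t=0ms: ALLOW
  req#7 t=0ms: DENY
  req#8 t=8ms: ALLOW
  req#9 t=8ms: ALLOW
  req#10 t=9ms: ALLOW
  req#11 t=9ms: ALLOW
  req#12 t=10ms: ALLOW
  req#13 t=10ms: ALLOW
  req#14 t=10ms: DENY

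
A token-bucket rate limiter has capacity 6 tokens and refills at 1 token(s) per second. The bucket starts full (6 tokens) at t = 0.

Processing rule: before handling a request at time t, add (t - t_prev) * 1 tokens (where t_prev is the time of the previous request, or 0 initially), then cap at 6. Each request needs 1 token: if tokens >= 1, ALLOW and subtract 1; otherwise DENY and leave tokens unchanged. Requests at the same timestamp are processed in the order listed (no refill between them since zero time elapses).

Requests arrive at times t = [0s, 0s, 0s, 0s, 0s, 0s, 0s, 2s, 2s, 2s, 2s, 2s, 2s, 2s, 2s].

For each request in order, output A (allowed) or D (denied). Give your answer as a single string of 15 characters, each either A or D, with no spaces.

Answer: AAAAAADAADDDDDD

Derivation:
Simulating step by step:
  req#1 t=0s: ALLOW
  req#2 t=0s: ALLOW
  req#3 t=0s: ALLOW
  req#4 t=0s: ALLOW
  req#5 t=0s: ALLOW
  req#6 t=0s: ALLOW
  req#7 t=0s: DENY
  req#8 t=2s: ALLOW
  req#9 t=2s: ALLOW
  req#10 t=2s: DENY
  req#11 t=2s: DENY
  req#12 t=2s: DENY
  req#13 t=2s: DENY
  req#14 t=2s: DENY
  req#15 t=2s: DENY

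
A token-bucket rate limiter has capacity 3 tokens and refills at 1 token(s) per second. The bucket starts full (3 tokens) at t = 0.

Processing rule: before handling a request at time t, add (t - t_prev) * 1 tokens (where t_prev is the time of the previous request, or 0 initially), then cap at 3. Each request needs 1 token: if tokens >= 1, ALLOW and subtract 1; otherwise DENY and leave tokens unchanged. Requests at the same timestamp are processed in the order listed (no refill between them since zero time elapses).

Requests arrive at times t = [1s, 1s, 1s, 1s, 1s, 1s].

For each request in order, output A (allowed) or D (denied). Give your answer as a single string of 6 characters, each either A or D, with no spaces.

Simulating step by step:
  req#1 t=1s: ALLOW
  req#2 t=1s: ALLOW
  req#3 t=1s: ALLOW
  req#4 t=1s: DENY
  req#5 t=1s: DENY
  req#6 t=1s: DENY

Answer: AAADDD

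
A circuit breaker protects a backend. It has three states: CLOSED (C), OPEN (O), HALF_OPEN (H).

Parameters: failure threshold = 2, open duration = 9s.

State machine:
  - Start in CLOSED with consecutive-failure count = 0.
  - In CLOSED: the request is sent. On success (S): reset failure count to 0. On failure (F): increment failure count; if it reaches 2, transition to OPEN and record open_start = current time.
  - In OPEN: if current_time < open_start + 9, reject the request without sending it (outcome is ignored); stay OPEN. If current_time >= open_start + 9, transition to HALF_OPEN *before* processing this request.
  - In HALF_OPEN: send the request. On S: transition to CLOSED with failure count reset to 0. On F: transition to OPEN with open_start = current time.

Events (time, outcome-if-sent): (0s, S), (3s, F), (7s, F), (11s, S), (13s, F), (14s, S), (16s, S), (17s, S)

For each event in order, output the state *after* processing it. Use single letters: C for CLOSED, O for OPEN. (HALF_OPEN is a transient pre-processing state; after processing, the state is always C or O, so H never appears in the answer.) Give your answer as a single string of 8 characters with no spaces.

State after each event:
  event#1 t=0s outcome=S: state=CLOSED
  event#2 t=3s outcome=F: state=CLOSED
  event#3 t=7s outcome=F: state=OPEN
  event#4 t=11s outcome=S: state=OPEN
  event#5 t=13s outcome=F: state=OPEN
  event#6 t=14s outcome=S: state=OPEN
  event#7 t=16s outcome=S: state=CLOSED
  event#8 t=17s outcome=S: state=CLOSED

Answer: CCOOOOCC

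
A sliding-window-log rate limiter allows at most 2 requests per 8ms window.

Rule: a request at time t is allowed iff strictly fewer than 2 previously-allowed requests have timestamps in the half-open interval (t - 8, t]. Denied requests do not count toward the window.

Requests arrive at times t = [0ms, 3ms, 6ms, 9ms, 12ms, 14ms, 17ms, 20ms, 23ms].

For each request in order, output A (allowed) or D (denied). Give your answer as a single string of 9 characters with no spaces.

Tracking allowed requests in the window:
  req#1 t=0ms: ALLOW
  req#2 t=3ms: ALLOW
  req#3 t=6ms: DENY
  req#4 t=9ms: ALLOW
  req#5 t=12ms: ALLOW
  req#6 t=14ms: DENY
  req#7 t=17ms: ALLOW
  req#8 t=20ms: ALLOW
  req#9 t=23ms: DENY

Answer: AADAADAAD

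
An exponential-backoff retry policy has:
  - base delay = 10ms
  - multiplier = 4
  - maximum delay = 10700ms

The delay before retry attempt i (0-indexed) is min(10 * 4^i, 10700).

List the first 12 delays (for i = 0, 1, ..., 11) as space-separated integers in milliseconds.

Answer: 10 40 160 640 2560 10240 10700 10700 10700 10700 10700 10700

Derivation:
Computing each delay:
  i=0: min(10*4^0, 10700) = 10
  i=1: min(10*4^1, 10700) = 40
  i=2: min(10*4^2, 10700) = 160
  i=3: min(10*4^3, 10700) = 640
  i=4: min(10*4^4, 10700) = 2560
  i=5: min(10*4^5, 10700) = 10240
  i=6: min(10*4^6, 10700) = 10700
  i=7: min(10*4^7, 10700) = 10700
  i=8: min(10*4^8, 10700) = 10700
  i=9: min(10*4^9, 10700) = 10700
  i=10: min(10*4^10, 10700) = 10700
  i=11: min(10*4^11, 10700) = 10700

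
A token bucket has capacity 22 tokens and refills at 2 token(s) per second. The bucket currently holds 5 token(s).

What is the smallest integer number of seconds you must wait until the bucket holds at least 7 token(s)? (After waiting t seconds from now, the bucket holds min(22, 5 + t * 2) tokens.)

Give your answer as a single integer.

Answer: 1

Derivation:
Need 5 + t * 2 >= 7, so t >= 2/2.
Smallest integer t = ceil(2/2) = 1.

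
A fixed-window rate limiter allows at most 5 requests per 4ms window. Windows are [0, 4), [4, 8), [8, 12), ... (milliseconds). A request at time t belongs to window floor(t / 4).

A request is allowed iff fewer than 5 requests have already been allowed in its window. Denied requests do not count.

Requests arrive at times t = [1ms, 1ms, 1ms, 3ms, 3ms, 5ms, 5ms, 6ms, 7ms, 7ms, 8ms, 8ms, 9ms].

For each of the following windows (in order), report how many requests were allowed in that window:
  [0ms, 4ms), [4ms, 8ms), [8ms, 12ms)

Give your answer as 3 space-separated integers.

Processing requests:
  req#1 t=1ms (window 0): ALLOW
  req#2 t=1ms (window 0): ALLOW
  req#3 t=1ms (window 0): ALLOW
  req#4 t=3ms (window 0): ALLOW
  req#5 t=3ms (window 0): ALLOW
  req#6 t=5ms (window 1): ALLOW
  req#7 t=5ms (window 1): ALLOW
  req#8 t=6ms (window 1): ALLOW
  req#9 t=7ms (window 1): ALLOW
  req#10 t=7ms (window 1): ALLOW
  req#11 t=8ms (window 2): ALLOW
  req#12 t=8ms (window 2): ALLOW
  req#13 t=9ms (window 2): ALLOW

Allowed counts by window: 5 5 3

Answer: 5 5 3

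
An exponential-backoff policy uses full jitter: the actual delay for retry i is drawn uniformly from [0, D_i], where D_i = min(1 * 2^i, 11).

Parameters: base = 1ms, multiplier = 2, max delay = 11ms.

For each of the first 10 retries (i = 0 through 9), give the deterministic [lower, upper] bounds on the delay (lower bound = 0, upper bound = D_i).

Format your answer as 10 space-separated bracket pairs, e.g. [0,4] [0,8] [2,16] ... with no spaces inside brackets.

Computing bounds per retry:
  i=0: D_i=min(1*2^0,11)=1, bounds=[0,1]
  i=1: D_i=min(1*2^1,11)=2, bounds=[0,2]
  i=2: D_i=min(1*2^2,11)=4, bounds=[0,4]
  i=3: D_i=min(1*2^3,11)=8, bounds=[0,8]
  i=4: D_i=min(1*2^4,11)=11, bounds=[0,11]
  i=5: D_i=min(1*2^5,11)=11, bounds=[0,11]
  i=6: D_i=min(1*2^6,11)=11, bounds=[0,11]
  i=7: D_i=min(1*2^7,11)=11, bounds=[0,11]
  i=8: D_i=min(1*2^8,11)=11, bounds=[0,11]
  i=9: D_i=min(1*2^9,11)=11, bounds=[0,11]

Answer: [0,1] [0,2] [0,4] [0,8] [0,11] [0,11] [0,11] [0,11] [0,11] [0,11]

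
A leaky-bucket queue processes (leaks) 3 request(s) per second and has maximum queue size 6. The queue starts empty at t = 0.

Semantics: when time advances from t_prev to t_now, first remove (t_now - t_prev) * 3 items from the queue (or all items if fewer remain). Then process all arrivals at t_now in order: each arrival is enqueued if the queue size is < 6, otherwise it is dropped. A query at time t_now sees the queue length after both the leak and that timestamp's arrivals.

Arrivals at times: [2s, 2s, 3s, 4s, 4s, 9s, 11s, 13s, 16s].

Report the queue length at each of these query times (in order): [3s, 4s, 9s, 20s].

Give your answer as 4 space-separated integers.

Answer: 1 2 1 0

Derivation:
Queue lengths at query times:
  query t=3s: backlog = 1
  query t=4s: backlog = 2
  query t=9s: backlog = 1
  query t=20s: backlog = 0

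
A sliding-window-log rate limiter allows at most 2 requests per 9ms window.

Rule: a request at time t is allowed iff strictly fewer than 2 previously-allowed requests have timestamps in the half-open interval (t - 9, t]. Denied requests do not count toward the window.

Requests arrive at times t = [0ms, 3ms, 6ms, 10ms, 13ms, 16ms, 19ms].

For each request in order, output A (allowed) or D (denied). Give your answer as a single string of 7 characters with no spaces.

Tracking allowed requests in the window:
  req#1 t=0ms: ALLOW
  req#2 t=3ms: ALLOW
  req#3 t=6ms: DENY
  req#4 t=10ms: ALLOW
  req#5 t=13ms: ALLOW
  req#6 t=16ms: DENY
  req#7 t=19ms: ALLOW

Answer: AADAADA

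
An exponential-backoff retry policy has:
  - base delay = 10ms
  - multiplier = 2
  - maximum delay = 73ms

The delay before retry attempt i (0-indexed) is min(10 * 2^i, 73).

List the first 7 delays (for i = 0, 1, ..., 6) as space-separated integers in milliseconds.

Answer: 10 20 40 73 73 73 73

Derivation:
Computing each delay:
  i=0: min(10*2^0, 73) = 10
  i=1: min(10*2^1, 73) = 20
  i=2: min(10*2^2, 73) = 40
  i=3: min(10*2^3, 73) = 73
  i=4: min(10*2^4, 73) = 73
  i=5: min(10*2^5, 73) = 73
  i=6: min(10*2^6, 73) = 73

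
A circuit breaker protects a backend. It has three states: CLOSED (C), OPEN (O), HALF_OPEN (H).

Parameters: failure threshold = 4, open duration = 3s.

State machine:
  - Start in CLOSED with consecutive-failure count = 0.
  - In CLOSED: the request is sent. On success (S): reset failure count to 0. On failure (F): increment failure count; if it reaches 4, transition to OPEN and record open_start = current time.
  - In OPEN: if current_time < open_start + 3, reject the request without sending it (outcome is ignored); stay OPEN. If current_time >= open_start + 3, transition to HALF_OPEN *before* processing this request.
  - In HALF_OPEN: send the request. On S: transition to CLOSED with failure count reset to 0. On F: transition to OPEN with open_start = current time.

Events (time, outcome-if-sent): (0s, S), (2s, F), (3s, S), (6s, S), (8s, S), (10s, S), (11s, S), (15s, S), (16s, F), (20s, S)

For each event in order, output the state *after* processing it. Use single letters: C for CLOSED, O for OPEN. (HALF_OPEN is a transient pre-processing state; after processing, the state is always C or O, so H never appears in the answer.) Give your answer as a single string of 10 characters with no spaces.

Answer: CCCCCCCCCC

Derivation:
State after each event:
  event#1 t=0s outcome=S: state=CLOSED
  event#2 t=2s outcome=F: state=CLOSED
  event#3 t=3s outcome=S: state=CLOSED
  event#4 t=6s outcome=S: state=CLOSED
  event#5 t=8s outcome=S: state=CLOSED
  event#6 t=10s outcome=S: state=CLOSED
  event#7 t=11s outcome=S: state=CLOSED
  event#8 t=15s outcome=S: state=CLOSED
  event#9 t=16s outcome=F: state=CLOSED
  event#10 t=20s outcome=S: state=CLOSED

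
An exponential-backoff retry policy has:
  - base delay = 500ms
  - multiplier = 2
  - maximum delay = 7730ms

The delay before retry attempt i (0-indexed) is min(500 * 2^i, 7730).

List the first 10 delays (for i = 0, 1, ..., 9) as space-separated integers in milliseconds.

Answer: 500 1000 2000 4000 7730 7730 7730 7730 7730 7730

Derivation:
Computing each delay:
  i=0: min(500*2^0, 7730) = 500
  i=1: min(500*2^1, 7730) = 1000
  i=2: min(500*2^2, 7730) = 2000
  i=3: min(500*2^3, 7730) = 4000
  i=4: min(500*2^4, 7730) = 7730
  i=5: min(500*2^5, 7730) = 7730
  i=6: min(500*2^6, 7730) = 7730
  i=7: min(500*2^7, 7730) = 7730
  i=8: min(500*2^8, 7730) = 7730
  i=9: min(500*2^9, 7730) = 7730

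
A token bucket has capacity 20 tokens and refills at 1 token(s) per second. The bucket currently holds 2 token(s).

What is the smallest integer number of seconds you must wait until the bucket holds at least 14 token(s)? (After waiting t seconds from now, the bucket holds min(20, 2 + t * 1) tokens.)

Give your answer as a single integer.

Need 2 + t * 1 >= 14, so t >= 12/1.
Smallest integer t = ceil(12/1) = 12.

Answer: 12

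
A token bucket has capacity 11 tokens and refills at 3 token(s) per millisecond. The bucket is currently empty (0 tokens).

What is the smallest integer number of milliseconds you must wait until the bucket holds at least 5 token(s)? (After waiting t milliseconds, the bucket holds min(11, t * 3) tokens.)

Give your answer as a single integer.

Answer: 2

Derivation:
Need t * 3 >= 5, so t >= 5/3.
Smallest integer t = ceil(5/3) = 2.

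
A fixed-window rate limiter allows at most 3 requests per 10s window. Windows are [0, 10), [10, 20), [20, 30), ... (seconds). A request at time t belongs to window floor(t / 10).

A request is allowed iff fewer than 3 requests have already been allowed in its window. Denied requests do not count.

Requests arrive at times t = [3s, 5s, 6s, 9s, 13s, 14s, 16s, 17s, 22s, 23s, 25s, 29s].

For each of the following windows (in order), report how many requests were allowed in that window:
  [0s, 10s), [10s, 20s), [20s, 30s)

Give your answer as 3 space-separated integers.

Answer: 3 3 3

Derivation:
Processing requests:
  req#1 t=3s (window 0): ALLOW
  req#2 t=5s (window 0): ALLOW
  req#3 t=6s (window 0): ALLOW
  req#4 t=9s (window 0): DENY
  req#5 t=13s (window 1): ALLOW
  req#6 t=14s (window 1): ALLOW
  req#7 t=16s (window 1): ALLOW
  req#8 t=17s (window 1): DENY
  req#9 t=22s (window 2): ALLOW
  req#10 t=23s (window 2): ALLOW
  req#11 t=25s (window 2): ALLOW
  req#12 t=29s (window 2): DENY

Allowed counts by window: 3 3 3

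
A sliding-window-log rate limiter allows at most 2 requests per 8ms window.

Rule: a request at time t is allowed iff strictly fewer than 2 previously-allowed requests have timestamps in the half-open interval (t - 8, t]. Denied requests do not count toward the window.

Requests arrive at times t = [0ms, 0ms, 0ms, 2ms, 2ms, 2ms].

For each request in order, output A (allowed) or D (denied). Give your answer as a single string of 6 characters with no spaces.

Tracking allowed requests in the window:
  req#1 t=0ms: ALLOW
  req#2 t=0ms: ALLOW
  req#3 t=0ms: DENY
  req#4 t=2ms: DENY
  req#5 t=2ms: DENY
  req#6 t=2ms: DENY

Answer: AADDDD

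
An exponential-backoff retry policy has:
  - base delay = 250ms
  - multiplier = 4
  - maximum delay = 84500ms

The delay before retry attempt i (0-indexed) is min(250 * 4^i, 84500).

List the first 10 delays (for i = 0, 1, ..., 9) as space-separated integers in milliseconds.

Computing each delay:
  i=0: min(250*4^0, 84500) = 250
  i=1: min(250*4^1, 84500) = 1000
  i=2: min(250*4^2, 84500) = 4000
  i=3: min(250*4^3, 84500) = 16000
  i=4: min(250*4^4, 84500) = 64000
  i=5: min(250*4^5, 84500) = 84500
  i=6: min(250*4^6, 84500) = 84500
  i=7: min(250*4^7, 84500) = 84500
  i=8: min(250*4^8, 84500) = 84500
  i=9: min(250*4^9, 84500) = 84500

Answer: 250 1000 4000 16000 64000 84500 84500 84500 84500 84500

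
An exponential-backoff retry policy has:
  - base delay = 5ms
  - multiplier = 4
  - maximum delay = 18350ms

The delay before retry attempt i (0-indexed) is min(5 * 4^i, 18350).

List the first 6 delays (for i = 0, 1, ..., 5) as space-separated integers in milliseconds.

Computing each delay:
  i=0: min(5*4^0, 18350) = 5
  i=1: min(5*4^1, 18350) = 20
  i=2: min(5*4^2, 18350) = 80
  i=3: min(5*4^3, 18350) = 320
  i=4: min(5*4^4, 18350) = 1280
  i=5: min(5*4^5, 18350) = 5120

Answer: 5 20 80 320 1280 5120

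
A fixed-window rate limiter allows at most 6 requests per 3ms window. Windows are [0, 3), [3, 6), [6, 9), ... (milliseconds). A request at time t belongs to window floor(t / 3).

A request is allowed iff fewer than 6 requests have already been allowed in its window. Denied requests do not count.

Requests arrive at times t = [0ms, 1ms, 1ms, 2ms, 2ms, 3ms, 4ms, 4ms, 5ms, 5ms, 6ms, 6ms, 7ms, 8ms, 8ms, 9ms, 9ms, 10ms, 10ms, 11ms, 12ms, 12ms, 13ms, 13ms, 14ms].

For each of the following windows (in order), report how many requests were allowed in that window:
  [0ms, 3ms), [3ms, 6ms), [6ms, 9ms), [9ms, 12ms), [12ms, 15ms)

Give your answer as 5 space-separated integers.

Answer: 5 5 5 5 5

Derivation:
Processing requests:
  req#1 t=0ms (window 0): ALLOW
  req#2 t=1ms (window 0): ALLOW
  req#3 t=1ms (window 0): ALLOW
  req#4 t=2ms (window 0): ALLOW
  req#5 t=2ms (window 0): ALLOW
  req#6 t=3ms (window 1): ALLOW
  req#7 t=4ms (window 1): ALLOW
  req#8 t=4ms (window 1): ALLOW
  req#9 t=5ms (window 1): ALLOW
  req#10 t=5ms (window 1): ALLOW
  req#11 t=6ms (window 2): ALLOW
  req#12 t=6ms (window 2): ALLOW
  req#13 t=7ms (window 2): ALLOW
  req#14 t=8ms (window 2): ALLOW
  req#15 t=8ms (window 2): ALLOW
  req#16 t=9ms (window 3): ALLOW
  req#17 t=9ms (window 3): ALLOW
  req#18 t=10ms (window 3): ALLOW
  req#19 t=10ms (window 3): ALLOW
  req#20 t=11ms (window 3): ALLOW
  req#21 t=12ms (window 4): ALLOW
  req#22 t=12ms (window 4): ALLOW
  req#23 t=13ms (window 4): ALLOW
  req#24 t=13ms (window 4): ALLOW
  req#25 t=14ms (window 4): ALLOW

Allowed counts by window: 5 5 5 5 5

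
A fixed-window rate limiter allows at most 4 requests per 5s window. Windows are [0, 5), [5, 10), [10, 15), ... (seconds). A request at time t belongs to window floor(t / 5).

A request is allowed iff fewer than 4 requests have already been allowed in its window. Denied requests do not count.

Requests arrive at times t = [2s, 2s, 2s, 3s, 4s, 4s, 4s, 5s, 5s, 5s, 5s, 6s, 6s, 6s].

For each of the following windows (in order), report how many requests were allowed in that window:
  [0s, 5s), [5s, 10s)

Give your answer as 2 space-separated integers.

Processing requests:
  req#1 t=2s (window 0): ALLOW
  req#2 t=2s (window 0): ALLOW
  req#3 t=2s (window 0): ALLOW
  req#4 t=3s (window 0): ALLOW
  req#5 t=4s (window 0): DENY
  req#6 t=4s (window 0): DENY
  req#7 t=4s (window 0): DENY
  req#8 t=5s (window 1): ALLOW
  req#9 t=5s (window 1): ALLOW
  req#10 t=5s (window 1): ALLOW
  req#11 t=5s (window 1): ALLOW
  req#12 t=6s (window 1): DENY
  req#13 t=6s (window 1): DENY
  req#14 t=6s (window 1): DENY

Allowed counts by window: 4 4

Answer: 4 4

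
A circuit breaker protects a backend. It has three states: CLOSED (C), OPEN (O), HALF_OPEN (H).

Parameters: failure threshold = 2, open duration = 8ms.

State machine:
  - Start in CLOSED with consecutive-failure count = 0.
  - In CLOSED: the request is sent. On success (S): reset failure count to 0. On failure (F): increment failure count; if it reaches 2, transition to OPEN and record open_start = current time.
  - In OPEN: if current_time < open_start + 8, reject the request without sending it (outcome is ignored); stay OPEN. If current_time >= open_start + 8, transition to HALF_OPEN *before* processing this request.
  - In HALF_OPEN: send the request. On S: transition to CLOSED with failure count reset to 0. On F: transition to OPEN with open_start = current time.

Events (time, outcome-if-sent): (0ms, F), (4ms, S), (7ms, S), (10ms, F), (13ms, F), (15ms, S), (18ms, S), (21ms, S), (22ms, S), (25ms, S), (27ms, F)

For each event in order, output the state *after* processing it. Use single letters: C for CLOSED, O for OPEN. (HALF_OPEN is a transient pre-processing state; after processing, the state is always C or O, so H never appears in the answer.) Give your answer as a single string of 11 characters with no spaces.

State after each event:
  event#1 t=0ms outcome=F: state=CLOSED
  event#2 t=4ms outcome=S: state=CLOSED
  event#3 t=7ms outcome=S: state=CLOSED
  event#4 t=10ms outcome=F: state=CLOSED
  event#5 t=13ms outcome=F: state=OPEN
  event#6 t=15ms outcome=S: state=OPEN
  event#7 t=18ms outcome=S: state=OPEN
  event#8 t=21ms outcome=S: state=CLOSED
  event#9 t=22ms outcome=S: state=CLOSED
  event#10 t=25ms outcome=S: state=CLOSED
  event#11 t=27ms outcome=F: state=CLOSED

Answer: CCCCOOOCCCC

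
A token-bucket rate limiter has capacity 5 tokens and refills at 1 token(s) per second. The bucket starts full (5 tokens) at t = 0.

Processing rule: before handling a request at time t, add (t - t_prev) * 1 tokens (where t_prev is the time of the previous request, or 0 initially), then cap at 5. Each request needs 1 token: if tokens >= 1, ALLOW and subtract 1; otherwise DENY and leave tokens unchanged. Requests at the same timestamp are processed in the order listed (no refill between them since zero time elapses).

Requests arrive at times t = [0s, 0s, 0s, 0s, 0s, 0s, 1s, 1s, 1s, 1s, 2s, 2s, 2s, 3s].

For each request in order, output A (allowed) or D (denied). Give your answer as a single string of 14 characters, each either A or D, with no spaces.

Answer: AAAAADADDDADDA

Derivation:
Simulating step by step:
  req#1 t=0s: ALLOW
  req#2 t=0s: ALLOW
  req#3 t=0s: ALLOW
  req#4 t=0s: ALLOW
  req#5 t=0s: ALLOW
  req#6 t=0s: DENY
  req#7 t=1s: ALLOW
  req#8 t=1s: DENY
  req#9 t=1s: DENY
  req#10 t=1s: DENY
  req#11 t=2s: ALLOW
  req#12 t=2s: DENY
  req#13 t=2s: DENY
  req#14 t=3s: ALLOW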